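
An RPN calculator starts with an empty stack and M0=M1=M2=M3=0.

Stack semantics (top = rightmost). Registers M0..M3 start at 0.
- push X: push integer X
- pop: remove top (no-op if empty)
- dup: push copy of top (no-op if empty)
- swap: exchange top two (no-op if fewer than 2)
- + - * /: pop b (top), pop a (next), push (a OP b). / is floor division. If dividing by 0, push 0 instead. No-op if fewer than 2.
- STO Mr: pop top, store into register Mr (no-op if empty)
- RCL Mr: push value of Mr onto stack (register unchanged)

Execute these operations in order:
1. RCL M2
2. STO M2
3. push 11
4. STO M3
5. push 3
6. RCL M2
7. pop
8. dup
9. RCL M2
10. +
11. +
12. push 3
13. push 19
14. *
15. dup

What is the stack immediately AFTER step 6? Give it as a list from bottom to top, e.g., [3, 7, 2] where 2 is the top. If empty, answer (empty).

After op 1 (RCL M2): stack=[0] mem=[0,0,0,0]
After op 2 (STO M2): stack=[empty] mem=[0,0,0,0]
After op 3 (push 11): stack=[11] mem=[0,0,0,0]
After op 4 (STO M3): stack=[empty] mem=[0,0,0,11]
After op 5 (push 3): stack=[3] mem=[0,0,0,11]
After op 6 (RCL M2): stack=[3,0] mem=[0,0,0,11]

[3, 0]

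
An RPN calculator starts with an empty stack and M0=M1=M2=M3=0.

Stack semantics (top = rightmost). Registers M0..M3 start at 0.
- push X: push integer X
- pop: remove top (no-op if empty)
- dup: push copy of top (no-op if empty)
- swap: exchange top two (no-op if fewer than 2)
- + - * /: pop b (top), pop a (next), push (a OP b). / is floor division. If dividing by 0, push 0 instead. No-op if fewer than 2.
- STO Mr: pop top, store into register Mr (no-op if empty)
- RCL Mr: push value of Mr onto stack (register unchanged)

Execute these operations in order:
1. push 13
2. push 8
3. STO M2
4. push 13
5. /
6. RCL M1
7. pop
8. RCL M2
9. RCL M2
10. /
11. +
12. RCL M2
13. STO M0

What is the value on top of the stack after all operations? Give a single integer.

After op 1 (push 13): stack=[13] mem=[0,0,0,0]
After op 2 (push 8): stack=[13,8] mem=[0,0,0,0]
After op 3 (STO M2): stack=[13] mem=[0,0,8,0]
After op 4 (push 13): stack=[13,13] mem=[0,0,8,0]
After op 5 (/): stack=[1] mem=[0,0,8,0]
After op 6 (RCL M1): stack=[1,0] mem=[0,0,8,0]
After op 7 (pop): stack=[1] mem=[0,0,8,0]
After op 8 (RCL M2): stack=[1,8] mem=[0,0,8,0]
After op 9 (RCL M2): stack=[1,8,8] mem=[0,0,8,0]
After op 10 (/): stack=[1,1] mem=[0,0,8,0]
After op 11 (+): stack=[2] mem=[0,0,8,0]
After op 12 (RCL M2): stack=[2,8] mem=[0,0,8,0]
After op 13 (STO M0): stack=[2] mem=[8,0,8,0]

Answer: 2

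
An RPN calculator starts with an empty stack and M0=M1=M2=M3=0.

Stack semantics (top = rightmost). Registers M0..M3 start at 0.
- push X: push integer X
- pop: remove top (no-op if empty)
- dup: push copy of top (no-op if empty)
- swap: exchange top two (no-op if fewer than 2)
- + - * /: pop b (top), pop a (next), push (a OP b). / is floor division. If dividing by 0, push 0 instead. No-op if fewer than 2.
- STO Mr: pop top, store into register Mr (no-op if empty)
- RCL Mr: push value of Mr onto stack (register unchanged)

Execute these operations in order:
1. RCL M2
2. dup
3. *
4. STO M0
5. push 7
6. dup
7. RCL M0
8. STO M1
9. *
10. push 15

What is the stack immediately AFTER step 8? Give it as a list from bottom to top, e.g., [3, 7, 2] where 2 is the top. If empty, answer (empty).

After op 1 (RCL M2): stack=[0] mem=[0,0,0,0]
After op 2 (dup): stack=[0,0] mem=[0,0,0,0]
After op 3 (*): stack=[0] mem=[0,0,0,0]
After op 4 (STO M0): stack=[empty] mem=[0,0,0,0]
After op 5 (push 7): stack=[7] mem=[0,0,0,0]
After op 6 (dup): stack=[7,7] mem=[0,0,0,0]
After op 7 (RCL M0): stack=[7,7,0] mem=[0,0,0,0]
After op 8 (STO M1): stack=[7,7] mem=[0,0,0,0]

[7, 7]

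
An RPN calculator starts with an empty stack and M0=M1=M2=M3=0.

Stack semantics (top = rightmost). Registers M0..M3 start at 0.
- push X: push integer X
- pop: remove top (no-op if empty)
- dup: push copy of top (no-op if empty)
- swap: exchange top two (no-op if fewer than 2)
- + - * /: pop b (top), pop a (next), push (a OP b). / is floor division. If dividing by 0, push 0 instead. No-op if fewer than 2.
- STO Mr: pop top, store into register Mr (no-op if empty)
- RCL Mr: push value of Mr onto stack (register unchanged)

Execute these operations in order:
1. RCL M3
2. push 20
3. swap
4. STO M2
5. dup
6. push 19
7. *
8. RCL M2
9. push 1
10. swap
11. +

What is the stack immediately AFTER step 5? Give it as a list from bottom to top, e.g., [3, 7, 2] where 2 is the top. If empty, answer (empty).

After op 1 (RCL M3): stack=[0] mem=[0,0,0,0]
After op 2 (push 20): stack=[0,20] mem=[0,0,0,0]
After op 3 (swap): stack=[20,0] mem=[0,0,0,0]
After op 4 (STO M2): stack=[20] mem=[0,0,0,0]
After op 5 (dup): stack=[20,20] mem=[0,0,0,0]

[20, 20]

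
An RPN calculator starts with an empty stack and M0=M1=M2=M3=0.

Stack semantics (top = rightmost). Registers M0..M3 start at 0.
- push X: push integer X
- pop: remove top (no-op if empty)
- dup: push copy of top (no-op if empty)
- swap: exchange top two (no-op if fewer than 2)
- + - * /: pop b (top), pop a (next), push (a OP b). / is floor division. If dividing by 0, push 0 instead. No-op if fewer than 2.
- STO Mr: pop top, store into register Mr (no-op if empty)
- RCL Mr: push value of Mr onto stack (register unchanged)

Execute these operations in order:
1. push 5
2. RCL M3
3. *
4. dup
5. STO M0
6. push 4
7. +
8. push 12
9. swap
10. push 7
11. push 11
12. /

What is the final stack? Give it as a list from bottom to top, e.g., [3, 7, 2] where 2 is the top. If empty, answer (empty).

Answer: [12, 4, 0]

Derivation:
After op 1 (push 5): stack=[5] mem=[0,0,0,0]
After op 2 (RCL M3): stack=[5,0] mem=[0,0,0,0]
After op 3 (*): stack=[0] mem=[0,0,0,0]
After op 4 (dup): stack=[0,0] mem=[0,0,0,0]
After op 5 (STO M0): stack=[0] mem=[0,0,0,0]
After op 6 (push 4): stack=[0,4] mem=[0,0,0,0]
After op 7 (+): stack=[4] mem=[0,0,0,0]
After op 8 (push 12): stack=[4,12] mem=[0,0,0,0]
After op 9 (swap): stack=[12,4] mem=[0,0,0,0]
After op 10 (push 7): stack=[12,4,7] mem=[0,0,0,0]
After op 11 (push 11): stack=[12,4,7,11] mem=[0,0,0,0]
After op 12 (/): stack=[12,4,0] mem=[0,0,0,0]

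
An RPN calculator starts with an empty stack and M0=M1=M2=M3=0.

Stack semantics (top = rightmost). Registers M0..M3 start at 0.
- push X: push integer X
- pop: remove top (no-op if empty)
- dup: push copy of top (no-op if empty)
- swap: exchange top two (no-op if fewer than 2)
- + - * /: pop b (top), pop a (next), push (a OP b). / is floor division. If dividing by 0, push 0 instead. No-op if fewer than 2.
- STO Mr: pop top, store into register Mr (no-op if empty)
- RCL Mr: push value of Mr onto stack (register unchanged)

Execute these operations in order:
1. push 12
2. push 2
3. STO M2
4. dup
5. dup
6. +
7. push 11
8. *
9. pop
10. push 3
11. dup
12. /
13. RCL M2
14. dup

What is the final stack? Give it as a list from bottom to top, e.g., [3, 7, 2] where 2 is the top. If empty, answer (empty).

After op 1 (push 12): stack=[12] mem=[0,0,0,0]
After op 2 (push 2): stack=[12,2] mem=[0,0,0,0]
After op 3 (STO M2): stack=[12] mem=[0,0,2,0]
After op 4 (dup): stack=[12,12] mem=[0,0,2,0]
After op 5 (dup): stack=[12,12,12] mem=[0,0,2,0]
After op 6 (+): stack=[12,24] mem=[0,0,2,0]
After op 7 (push 11): stack=[12,24,11] mem=[0,0,2,0]
After op 8 (*): stack=[12,264] mem=[0,0,2,0]
After op 9 (pop): stack=[12] mem=[0,0,2,0]
After op 10 (push 3): stack=[12,3] mem=[0,0,2,0]
After op 11 (dup): stack=[12,3,3] mem=[0,0,2,0]
After op 12 (/): stack=[12,1] mem=[0,0,2,0]
After op 13 (RCL M2): stack=[12,1,2] mem=[0,0,2,0]
After op 14 (dup): stack=[12,1,2,2] mem=[0,0,2,0]

Answer: [12, 1, 2, 2]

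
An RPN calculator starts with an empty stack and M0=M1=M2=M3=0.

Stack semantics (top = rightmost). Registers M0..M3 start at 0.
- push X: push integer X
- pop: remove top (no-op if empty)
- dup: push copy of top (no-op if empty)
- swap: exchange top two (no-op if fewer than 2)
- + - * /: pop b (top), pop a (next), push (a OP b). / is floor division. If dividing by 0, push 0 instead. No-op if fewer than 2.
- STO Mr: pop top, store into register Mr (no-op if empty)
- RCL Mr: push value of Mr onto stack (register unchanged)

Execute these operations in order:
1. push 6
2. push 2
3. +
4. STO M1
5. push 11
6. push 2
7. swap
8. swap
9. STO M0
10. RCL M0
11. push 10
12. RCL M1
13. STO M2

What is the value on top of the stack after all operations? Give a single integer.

Answer: 10

Derivation:
After op 1 (push 6): stack=[6] mem=[0,0,0,0]
After op 2 (push 2): stack=[6,2] mem=[0,0,0,0]
After op 3 (+): stack=[8] mem=[0,0,0,0]
After op 4 (STO M1): stack=[empty] mem=[0,8,0,0]
After op 5 (push 11): stack=[11] mem=[0,8,0,0]
After op 6 (push 2): stack=[11,2] mem=[0,8,0,0]
After op 7 (swap): stack=[2,11] mem=[0,8,0,0]
After op 8 (swap): stack=[11,2] mem=[0,8,0,0]
After op 9 (STO M0): stack=[11] mem=[2,8,0,0]
After op 10 (RCL M0): stack=[11,2] mem=[2,8,0,0]
After op 11 (push 10): stack=[11,2,10] mem=[2,8,0,0]
After op 12 (RCL M1): stack=[11,2,10,8] mem=[2,8,0,0]
After op 13 (STO M2): stack=[11,2,10] mem=[2,8,8,0]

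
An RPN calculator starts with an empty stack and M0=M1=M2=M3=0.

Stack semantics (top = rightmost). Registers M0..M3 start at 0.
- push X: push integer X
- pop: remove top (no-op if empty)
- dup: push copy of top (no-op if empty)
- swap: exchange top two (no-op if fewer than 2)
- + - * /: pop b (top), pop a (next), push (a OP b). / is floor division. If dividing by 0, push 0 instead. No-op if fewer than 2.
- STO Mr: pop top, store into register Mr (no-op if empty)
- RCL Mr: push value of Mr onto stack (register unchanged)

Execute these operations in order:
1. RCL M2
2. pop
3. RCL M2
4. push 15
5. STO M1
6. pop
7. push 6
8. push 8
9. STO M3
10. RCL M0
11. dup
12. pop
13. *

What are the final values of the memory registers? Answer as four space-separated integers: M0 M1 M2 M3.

Answer: 0 15 0 8

Derivation:
After op 1 (RCL M2): stack=[0] mem=[0,0,0,0]
After op 2 (pop): stack=[empty] mem=[0,0,0,0]
After op 3 (RCL M2): stack=[0] mem=[0,0,0,0]
After op 4 (push 15): stack=[0,15] mem=[0,0,0,0]
After op 5 (STO M1): stack=[0] mem=[0,15,0,0]
After op 6 (pop): stack=[empty] mem=[0,15,0,0]
After op 7 (push 6): stack=[6] mem=[0,15,0,0]
After op 8 (push 8): stack=[6,8] mem=[0,15,0,0]
After op 9 (STO M3): stack=[6] mem=[0,15,0,8]
After op 10 (RCL M0): stack=[6,0] mem=[0,15,0,8]
After op 11 (dup): stack=[6,0,0] mem=[0,15,0,8]
After op 12 (pop): stack=[6,0] mem=[0,15,0,8]
After op 13 (*): stack=[0] mem=[0,15,0,8]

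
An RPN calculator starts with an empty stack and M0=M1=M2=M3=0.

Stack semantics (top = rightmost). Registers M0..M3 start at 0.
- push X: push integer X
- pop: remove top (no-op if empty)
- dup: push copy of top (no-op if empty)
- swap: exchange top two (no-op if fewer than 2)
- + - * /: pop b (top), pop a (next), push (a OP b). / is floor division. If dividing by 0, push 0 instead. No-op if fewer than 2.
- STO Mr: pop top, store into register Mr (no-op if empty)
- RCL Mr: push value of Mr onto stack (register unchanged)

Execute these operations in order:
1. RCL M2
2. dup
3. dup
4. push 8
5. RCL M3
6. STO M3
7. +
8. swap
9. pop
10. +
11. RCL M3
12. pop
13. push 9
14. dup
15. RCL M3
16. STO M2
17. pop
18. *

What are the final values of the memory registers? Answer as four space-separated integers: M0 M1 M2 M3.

After op 1 (RCL M2): stack=[0] mem=[0,0,0,0]
After op 2 (dup): stack=[0,0] mem=[0,0,0,0]
After op 3 (dup): stack=[0,0,0] mem=[0,0,0,0]
After op 4 (push 8): stack=[0,0,0,8] mem=[0,0,0,0]
After op 5 (RCL M3): stack=[0,0,0,8,0] mem=[0,0,0,0]
After op 6 (STO M3): stack=[0,0,0,8] mem=[0,0,0,0]
After op 7 (+): stack=[0,0,8] mem=[0,0,0,0]
After op 8 (swap): stack=[0,8,0] mem=[0,0,0,0]
After op 9 (pop): stack=[0,8] mem=[0,0,0,0]
After op 10 (+): stack=[8] mem=[0,0,0,0]
After op 11 (RCL M3): stack=[8,0] mem=[0,0,0,0]
After op 12 (pop): stack=[8] mem=[0,0,0,0]
After op 13 (push 9): stack=[8,9] mem=[0,0,0,0]
After op 14 (dup): stack=[8,9,9] mem=[0,0,0,0]
After op 15 (RCL M3): stack=[8,9,9,0] mem=[0,0,0,0]
After op 16 (STO M2): stack=[8,9,9] mem=[0,0,0,0]
After op 17 (pop): stack=[8,9] mem=[0,0,0,0]
After op 18 (*): stack=[72] mem=[0,0,0,0]

Answer: 0 0 0 0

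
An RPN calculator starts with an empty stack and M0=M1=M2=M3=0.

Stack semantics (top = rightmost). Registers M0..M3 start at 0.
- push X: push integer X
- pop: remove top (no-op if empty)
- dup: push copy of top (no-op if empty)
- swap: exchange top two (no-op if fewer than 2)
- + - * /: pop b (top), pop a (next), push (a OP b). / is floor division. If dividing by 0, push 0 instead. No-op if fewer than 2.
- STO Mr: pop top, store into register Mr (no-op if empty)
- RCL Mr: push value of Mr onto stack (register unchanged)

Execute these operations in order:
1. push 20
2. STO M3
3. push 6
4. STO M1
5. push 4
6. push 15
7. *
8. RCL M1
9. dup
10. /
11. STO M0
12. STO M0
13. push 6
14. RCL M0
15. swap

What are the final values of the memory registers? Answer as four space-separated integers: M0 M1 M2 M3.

Answer: 60 6 0 20

Derivation:
After op 1 (push 20): stack=[20] mem=[0,0,0,0]
After op 2 (STO M3): stack=[empty] mem=[0,0,0,20]
After op 3 (push 6): stack=[6] mem=[0,0,0,20]
After op 4 (STO M1): stack=[empty] mem=[0,6,0,20]
After op 5 (push 4): stack=[4] mem=[0,6,0,20]
After op 6 (push 15): stack=[4,15] mem=[0,6,0,20]
After op 7 (*): stack=[60] mem=[0,6,0,20]
After op 8 (RCL M1): stack=[60,6] mem=[0,6,0,20]
After op 9 (dup): stack=[60,6,6] mem=[0,6,0,20]
After op 10 (/): stack=[60,1] mem=[0,6,0,20]
After op 11 (STO M0): stack=[60] mem=[1,6,0,20]
After op 12 (STO M0): stack=[empty] mem=[60,6,0,20]
After op 13 (push 6): stack=[6] mem=[60,6,0,20]
After op 14 (RCL M0): stack=[6,60] mem=[60,6,0,20]
After op 15 (swap): stack=[60,6] mem=[60,6,0,20]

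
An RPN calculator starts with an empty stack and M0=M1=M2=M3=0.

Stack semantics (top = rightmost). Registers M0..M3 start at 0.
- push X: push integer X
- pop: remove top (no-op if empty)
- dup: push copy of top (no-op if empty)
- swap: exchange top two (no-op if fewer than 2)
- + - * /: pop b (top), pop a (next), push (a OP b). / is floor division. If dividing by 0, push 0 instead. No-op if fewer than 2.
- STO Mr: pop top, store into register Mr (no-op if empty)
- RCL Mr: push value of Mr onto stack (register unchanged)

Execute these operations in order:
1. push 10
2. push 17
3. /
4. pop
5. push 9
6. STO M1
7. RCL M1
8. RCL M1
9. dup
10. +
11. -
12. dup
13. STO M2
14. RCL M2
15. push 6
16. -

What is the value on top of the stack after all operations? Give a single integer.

After op 1 (push 10): stack=[10] mem=[0,0,0,0]
After op 2 (push 17): stack=[10,17] mem=[0,0,0,0]
After op 3 (/): stack=[0] mem=[0,0,0,0]
After op 4 (pop): stack=[empty] mem=[0,0,0,0]
After op 5 (push 9): stack=[9] mem=[0,0,0,0]
After op 6 (STO M1): stack=[empty] mem=[0,9,0,0]
After op 7 (RCL M1): stack=[9] mem=[0,9,0,0]
After op 8 (RCL M1): stack=[9,9] mem=[0,9,0,0]
After op 9 (dup): stack=[9,9,9] mem=[0,9,0,0]
After op 10 (+): stack=[9,18] mem=[0,9,0,0]
After op 11 (-): stack=[-9] mem=[0,9,0,0]
After op 12 (dup): stack=[-9,-9] mem=[0,9,0,0]
After op 13 (STO M2): stack=[-9] mem=[0,9,-9,0]
After op 14 (RCL M2): stack=[-9,-9] mem=[0,9,-9,0]
After op 15 (push 6): stack=[-9,-9,6] mem=[0,9,-9,0]
After op 16 (-): stack=[-9,-15] mem=[0,9,-9,0]

Answer: -15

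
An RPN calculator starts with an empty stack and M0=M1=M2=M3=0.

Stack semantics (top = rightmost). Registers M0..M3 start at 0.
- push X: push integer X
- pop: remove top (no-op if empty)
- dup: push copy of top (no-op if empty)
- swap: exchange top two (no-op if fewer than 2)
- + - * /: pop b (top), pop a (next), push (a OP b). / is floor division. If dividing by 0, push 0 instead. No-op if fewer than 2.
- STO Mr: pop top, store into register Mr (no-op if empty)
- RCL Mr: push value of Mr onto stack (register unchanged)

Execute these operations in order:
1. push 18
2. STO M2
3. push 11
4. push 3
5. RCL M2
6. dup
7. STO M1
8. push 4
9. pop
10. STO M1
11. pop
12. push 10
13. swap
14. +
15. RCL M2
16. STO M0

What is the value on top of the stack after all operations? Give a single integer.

After op 1 (push 18): stack=[18] mem=[0,0,0,0]
After op 2 (STO M2): stack=[empty] mem=[0,0,18,0]
After op 3 (push 11): stack=[11] mem=[0,0,18,0]
After op 4 (push 3): stack=[11,3] mem=[0,0,18,0]
After op 5 (RCL M2): stack=[11,3,18] mem=[0,0,18,0]
After op 6 (dup): stack=[11,3,18,18] mem=[0,0,18,0]
After op 7 (STO M1): stack=[11,3,18] mem=[0,18,18,0]
After op 8 (push 4): stack=[11,3,18,4] mem=[0,18,18,0]
After op 9 (pop): stack=[11,3,18] mem=[0,18,18,0]
After op 10 (STO M1): stack=[11,3] mem=[0,18,18,0]
After op 11 (pop): stack=[11] mem=[0,18,18,0]
After op 12 (push 10): stack=[11,10] mem=[0,18,18,0]
After op 13 (swap): stack=[10,11] mem=[0,18,18,0]
After op 14 (+): stack=[21] mem=[0,18,18,0]
After op 15 (RCL M2): stack=[21,18] mem=[0,18,18,0]
After op 16 (STO M0): stack=[21] mem=[18,18,18,0]

Answer: 21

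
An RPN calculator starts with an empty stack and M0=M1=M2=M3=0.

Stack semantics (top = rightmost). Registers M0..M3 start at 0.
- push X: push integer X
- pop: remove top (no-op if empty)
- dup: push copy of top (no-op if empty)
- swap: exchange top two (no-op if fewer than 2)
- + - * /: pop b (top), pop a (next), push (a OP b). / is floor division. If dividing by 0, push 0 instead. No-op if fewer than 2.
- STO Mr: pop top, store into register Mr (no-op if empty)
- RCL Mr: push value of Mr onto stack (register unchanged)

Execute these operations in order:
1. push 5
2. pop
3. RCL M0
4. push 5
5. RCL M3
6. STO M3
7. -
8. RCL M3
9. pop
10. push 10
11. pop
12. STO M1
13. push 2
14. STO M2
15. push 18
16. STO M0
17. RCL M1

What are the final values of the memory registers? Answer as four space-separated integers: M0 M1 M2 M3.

After op 1 (push 5): stack=[5] mem=[0,0,0,0]
After op 2 (pop): stack=[empty] mem=[0,0,0,0]
After op 3 (RCL M0): stack=[0] mem=[0,0,0,0]
After op 4 (push 5): stack=[0,5] mem=[0,0,0,0]
After op 5 (RCL M3): stack=[0,5,0] mem=[0,0,0,0]
After op 6 (STO M3): stack=[0,5] mem=[0,0,0,0]
After op 7 (-): stack=[-5] mem=[0,0,0,0]
After op 8 (RCL M3): stack=[-5,0] mem=[0,0,0,0]
After op 9 (pop): stack=[-5] mem=[0,0,0,0]
After op 10 (push 10): stack=[-5,10] mem=[0,0,0,0]
After op 11 (pop): stack=[-5] mem=[0,0,0,0]
After op 12 (STO M1): stack=[empty] mem=[0,-5,0,0]
After op 13 (push 2): stack=[2] mem=[0,-5,0,0]
After op 14 (STO M2): stack=[empty] mem=[0,-5,2,0]
After op 15 (push 18): stack=[18] mem=[0,-5,2,0]
After op 16 (STO M0): stack=[empty] mem=[18,-5,2,0]
After op 17 (RCL M1): stack=[-5] mem=[18,-5,2,0]

Answer: 18 -5 2 0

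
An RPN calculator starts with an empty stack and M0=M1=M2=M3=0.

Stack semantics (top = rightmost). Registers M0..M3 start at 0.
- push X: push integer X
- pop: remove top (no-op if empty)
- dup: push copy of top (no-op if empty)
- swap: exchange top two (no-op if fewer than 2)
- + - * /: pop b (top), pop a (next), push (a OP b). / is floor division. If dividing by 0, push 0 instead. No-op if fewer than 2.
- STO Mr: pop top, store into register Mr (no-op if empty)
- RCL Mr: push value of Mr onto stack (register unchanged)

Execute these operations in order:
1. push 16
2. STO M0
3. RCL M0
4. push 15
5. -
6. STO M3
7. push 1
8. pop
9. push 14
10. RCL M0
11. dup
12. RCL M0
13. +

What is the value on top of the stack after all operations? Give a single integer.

After op 1 (push 16): stack=[16] mem=[0,0,0,0]
After op 2 (STO M0): stack=[empty] mem=[16,0,0,0]
After op 3 (RCL M0): stack=[16] mem=[16,0,0,0]
After op 4 (push 15): stack=[16,15] mem=[16,0,0,0]
After op 5 (-): stack=[1] mem=[16,0,0,0]
After op 6 (STO M3): stack=[empty] mem=[16,0,0,1]
After op 7 (push 1): stack=[1] mem=[16,0,0,1]
After op 8 (pop): stack=[empty] mem=[16,0,0,1]
After op 9 (push 14): stack=[14] mem=[16,0,0,1]
After op 10 (RCL M0): stack=[14,16] mem=[16,0,0,1]
After op 11 (dup): stack=[14,16,16] mem=[16,0,0,1]
After op 12 (RCL M0): stack=[14,16,16,16] mem=[16,0,0,1]
After op 13 (+): stack=[14,16,32] mem=[16,0,0,1]

Answer: 32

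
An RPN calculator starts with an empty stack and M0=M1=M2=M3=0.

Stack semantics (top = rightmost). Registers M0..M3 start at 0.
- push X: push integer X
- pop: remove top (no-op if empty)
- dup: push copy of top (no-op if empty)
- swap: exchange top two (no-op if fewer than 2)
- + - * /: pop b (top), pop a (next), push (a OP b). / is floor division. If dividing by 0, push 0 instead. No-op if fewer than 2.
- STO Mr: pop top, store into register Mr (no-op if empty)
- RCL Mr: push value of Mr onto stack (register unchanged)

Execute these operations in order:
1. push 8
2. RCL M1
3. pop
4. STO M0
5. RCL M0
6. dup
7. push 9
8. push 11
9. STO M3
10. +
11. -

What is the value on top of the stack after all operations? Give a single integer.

Answer: -9

Derivation:
After op 1 (push 8): stack=[8] mem=[0,0,0,0]
After op 2 (RCL M1): stack=[8,0] mem=[0,0,0,0]
After op 3 (pop): stack=[8] mem=[0,0,0,0]
After op 4 (STO M0): stack=[empty] mem=[8,0,0,0]
After op 5 (RCL M0): stack=[8] mem=[8,0,0,0]
After op 6 (dup): stack=[8,8] mem=[8,0,0,0]
After op 7 (push 9): stack=[8,8,9] mem=[8,0,0,0]
After op 8 (push 11): stack=[8,8,9,11] mem=[8,0,0,0]
After op 9 (STO M3): stack=[8,8,9] mem=[8,0,0,11]
After op 10 (+): stack=[8,17] mem=[8,0,0,11]
After op 11 (-): stack=[-9] mem=[8,0,0,11]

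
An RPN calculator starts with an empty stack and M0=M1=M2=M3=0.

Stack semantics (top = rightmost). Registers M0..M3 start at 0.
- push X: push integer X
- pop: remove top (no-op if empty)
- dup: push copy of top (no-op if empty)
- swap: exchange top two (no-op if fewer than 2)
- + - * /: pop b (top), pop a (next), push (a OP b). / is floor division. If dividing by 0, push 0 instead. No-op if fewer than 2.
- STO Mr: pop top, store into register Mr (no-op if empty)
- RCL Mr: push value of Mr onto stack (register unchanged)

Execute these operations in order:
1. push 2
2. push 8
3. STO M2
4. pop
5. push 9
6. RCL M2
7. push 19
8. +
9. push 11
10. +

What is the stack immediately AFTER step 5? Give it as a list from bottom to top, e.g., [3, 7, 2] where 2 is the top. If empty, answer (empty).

After op 1 (push 2): stack=[2] mem=[0,0,0,0]
After op 2 (push 8): stack=[2,8] mem=[0,0,0,0]
After op 3 (STO M2): stack=[2] mem=[0,0,8,0]
After op 4 (pop): stack=[empty] mem=[0,0,8,0]
After op 5 (push 9): stack=[9] mem=[0,0,8,0]

[9]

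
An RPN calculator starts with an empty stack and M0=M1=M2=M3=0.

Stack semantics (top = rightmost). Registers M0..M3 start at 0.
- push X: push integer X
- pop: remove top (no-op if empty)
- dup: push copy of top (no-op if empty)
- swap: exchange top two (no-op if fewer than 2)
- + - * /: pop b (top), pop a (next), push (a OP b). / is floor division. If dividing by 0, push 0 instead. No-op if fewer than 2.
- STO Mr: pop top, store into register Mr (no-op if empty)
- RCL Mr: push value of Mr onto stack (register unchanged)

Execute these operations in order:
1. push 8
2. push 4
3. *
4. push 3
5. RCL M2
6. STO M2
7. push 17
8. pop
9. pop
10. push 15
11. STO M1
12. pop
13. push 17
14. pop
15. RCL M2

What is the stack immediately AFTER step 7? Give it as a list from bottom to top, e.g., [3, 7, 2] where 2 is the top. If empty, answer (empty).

After op 1 (push 8): stack=[8] mem=[0,0,0,0]
After op 2 (push 4): stack=[8,4] mem=[0,0,0,0]
After op 3 (*): stack=[32] mem=[0,0,0,0]
After op 4 (push 3): stack=[32,3] mem=[0,0,0,0]
After op 5 (RCL M2): stack=[32,3,0] mem=[0,0,0,0]
After op 6 (STO M2): stack=[32,3] mem=[0,0,0,0]
After op 7 (push 17): stack=[32,3,17] mem=[0,0,0,0]

[32, 3, 17]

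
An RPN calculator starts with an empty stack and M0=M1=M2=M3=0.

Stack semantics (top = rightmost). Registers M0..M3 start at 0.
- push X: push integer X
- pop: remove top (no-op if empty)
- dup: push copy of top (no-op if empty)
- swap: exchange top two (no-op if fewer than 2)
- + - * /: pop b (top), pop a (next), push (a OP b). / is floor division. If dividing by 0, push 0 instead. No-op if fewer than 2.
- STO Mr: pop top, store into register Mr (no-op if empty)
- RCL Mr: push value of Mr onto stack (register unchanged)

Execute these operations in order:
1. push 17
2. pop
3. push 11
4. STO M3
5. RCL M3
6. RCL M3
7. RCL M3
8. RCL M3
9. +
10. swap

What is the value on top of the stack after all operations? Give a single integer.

Answer: 11

Derivation:
After op 1 (push 17): stack=[17] mem=[0,0,0,0]
After op 2 (pop): stack=[empty] mem=[0,0,0,0]
After op 3 (push 11): stack=[11] mem=[0,0,0,0]
After op 4 (STO M3): stack=[empty] mem=[0,0,0,11]
After op 5 (RCL M3): stack=[11] mem=[0,0,0,11]
After op 6 (RCL M3): stack=[11,11] mem=[0,0,0,11]
After op 7 (RCL M3): stack=[11,11,11] mem=[0,0,0,11]
After op 8 (RCL M3): stack=[11,11,11,11] mem=[0,0,0,11]
After op 9 (+): stack=[11,11,22] mem=[0,0,0,11]
After op 10 (swap): stack=[11,22,11] mem=[0,0,0,11]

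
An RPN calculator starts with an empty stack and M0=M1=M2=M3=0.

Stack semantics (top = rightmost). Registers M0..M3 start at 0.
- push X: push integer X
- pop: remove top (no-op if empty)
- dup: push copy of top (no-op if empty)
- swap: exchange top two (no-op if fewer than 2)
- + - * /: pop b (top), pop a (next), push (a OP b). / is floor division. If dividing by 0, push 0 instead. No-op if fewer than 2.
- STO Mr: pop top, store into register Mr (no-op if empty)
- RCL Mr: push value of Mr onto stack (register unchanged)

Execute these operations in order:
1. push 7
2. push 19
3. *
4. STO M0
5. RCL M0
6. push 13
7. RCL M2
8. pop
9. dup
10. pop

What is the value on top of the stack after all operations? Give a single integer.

Answer: 13

Derivation:
After op 1 (push 7): stack=[7] mem=[0,0,0,0]
After op 2 (push 19): stack=[7,19] mem=[0,0,0,0]
After op 3 (*): stack=[133] mem=[0,0,0,0]
After op 4 (STO M0): stack=[empty] mem=[133,0,0,0]
After op 5 (RCL M0): stack=[133] mem=[133,0,0,0]
After op 6 (push 13): stack=[133,13] mem=[133,0,0,0]
After op 7 (RCL M2): stack=[133,13,0] mem=[133,0,0,0]
After op 8 (pop): stack=[133,13] mem=[133,0,0,0]
After op 9 (dup): stack=[133,13,13] mem=[133,0,0,0]
After op 10 (pop): stack=[133,13] mem=[133,0,0,0]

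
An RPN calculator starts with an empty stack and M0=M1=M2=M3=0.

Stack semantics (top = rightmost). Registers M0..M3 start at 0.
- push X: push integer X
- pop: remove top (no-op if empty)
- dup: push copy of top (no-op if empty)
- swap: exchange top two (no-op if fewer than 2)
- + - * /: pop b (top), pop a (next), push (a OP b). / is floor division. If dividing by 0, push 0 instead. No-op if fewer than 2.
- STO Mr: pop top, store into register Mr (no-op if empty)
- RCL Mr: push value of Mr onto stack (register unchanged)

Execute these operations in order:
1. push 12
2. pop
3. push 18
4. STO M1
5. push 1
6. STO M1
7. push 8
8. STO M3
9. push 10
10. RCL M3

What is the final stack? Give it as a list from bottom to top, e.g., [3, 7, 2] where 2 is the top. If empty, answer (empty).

After op 1 (push 12): stack=[12] mem=[0,0,0,0]
After op 2 (pop): stack=[empty] mem=[0,0,0,0]
After op 3 (push 18): stack=[18] mem=[0,0,0,0]
After op 4 (STO M1): stack=[empty] mem=[0,18,0,0]
After op 5 (push 1): stack=[1] mem=[0,18,0,0]
After op 6 (STO M1): stack=[empty] mem=[0,1,0,0]
After op 7 (push 8): stack=[8] mem=[0,1,0,0]
After op 8 (STO M3): stack=[empty] mem=[0,1,0,8]
After op 9 (push 10): stack=[10] mem=[0,1,0,8]
After op 10 (RCL M3): stack=[10,8] mem=[0,1,0,8]

Answer: [10, 8]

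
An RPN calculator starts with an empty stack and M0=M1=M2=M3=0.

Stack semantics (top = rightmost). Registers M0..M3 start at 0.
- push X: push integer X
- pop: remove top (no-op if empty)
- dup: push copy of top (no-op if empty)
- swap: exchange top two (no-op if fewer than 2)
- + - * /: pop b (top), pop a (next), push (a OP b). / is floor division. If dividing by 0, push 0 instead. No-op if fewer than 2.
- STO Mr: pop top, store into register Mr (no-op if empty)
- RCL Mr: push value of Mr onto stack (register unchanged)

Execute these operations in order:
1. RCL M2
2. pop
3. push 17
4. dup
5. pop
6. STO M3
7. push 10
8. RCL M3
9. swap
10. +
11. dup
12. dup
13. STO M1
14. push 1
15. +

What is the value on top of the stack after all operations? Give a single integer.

After op 1 (RCL M2): stack=[0] mem=[0,0,0,0]
After op 2 (pop): stack=[empty] mem=[0,0,0,0]
After op 3 (push 17): stack=[17] mem=[0,0,0,0]
After op 4 (dup): stack=[17,17] mem=[0,0,0,0]
After op 5 (pop): stack=[17] mem=[0,0,0,0]
After op 6 (STO M3): stack=[empty] mem=[0,0,0,17]
After op 7 (push 10): stack=[10] mem=[0,0,0,17]
After op 8 (RCL M3): stack=[10,17] mem=[0,0,0,17]
After op 9 (swap): stack=[17,10] mem=[0,0,0,17]
After op 10 (+): stack=[27] mem=[0,0,0,17]
After op 11 (dup): stack=[27,27] mem=[0,0,0,17]
After op 12 (dup): stack=[27,27,27] mem=[0,0,0,17]
After op 13 (STO M1): stack=[27,27] mem=[0,27,0,17]
After op 14 (push 1): stack=[27,27,1] mem=[0,27,0,17]
After op 15 (+): stack=[27,28] mem=[0,27,0,17]

Answer: 28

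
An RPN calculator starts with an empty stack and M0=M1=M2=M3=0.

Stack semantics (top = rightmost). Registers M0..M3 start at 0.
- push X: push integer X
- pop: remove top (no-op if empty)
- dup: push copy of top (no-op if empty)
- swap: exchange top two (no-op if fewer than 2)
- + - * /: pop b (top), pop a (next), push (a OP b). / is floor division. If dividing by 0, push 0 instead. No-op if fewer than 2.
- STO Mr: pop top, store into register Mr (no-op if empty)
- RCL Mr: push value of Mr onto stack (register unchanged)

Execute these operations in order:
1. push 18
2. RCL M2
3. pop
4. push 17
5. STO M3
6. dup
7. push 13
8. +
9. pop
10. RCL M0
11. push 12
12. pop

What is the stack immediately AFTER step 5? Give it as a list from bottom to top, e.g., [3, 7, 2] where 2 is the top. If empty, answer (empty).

After op 1 (push 18): stack=[18] mem=[0,0,0,0]
After op 2 (RCL M2): stack=[18,0] mem=[0,0,0,0]
After op 3 (pop): stack=[18] mem=[0,0,0,0]
After op 4 (push 17): stack=[18,17] mem=[0,0,0,0]
After op 5 (STO M3): stack=[18] mem=[0,0,0,17]

[18]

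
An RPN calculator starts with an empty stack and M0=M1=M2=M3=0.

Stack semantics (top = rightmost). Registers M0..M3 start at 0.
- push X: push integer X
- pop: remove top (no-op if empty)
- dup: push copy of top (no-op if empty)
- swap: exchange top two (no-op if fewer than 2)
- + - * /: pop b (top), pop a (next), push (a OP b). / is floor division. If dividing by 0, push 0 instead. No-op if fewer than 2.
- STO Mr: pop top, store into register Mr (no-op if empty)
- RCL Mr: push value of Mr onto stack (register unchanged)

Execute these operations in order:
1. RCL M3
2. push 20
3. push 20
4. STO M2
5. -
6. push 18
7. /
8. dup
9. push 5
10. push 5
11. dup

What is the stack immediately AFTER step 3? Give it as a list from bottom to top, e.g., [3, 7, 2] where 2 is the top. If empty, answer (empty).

After op 1 (RCL M3): stack=[0] mem=[0,0,0,0]
After op 2 (push 20): stack=[0,20] mem=[0,0,0,0]
After op 3 (push 20): stack=[0,20,20] mem=[0,0,0,0]

[0, 20, 20]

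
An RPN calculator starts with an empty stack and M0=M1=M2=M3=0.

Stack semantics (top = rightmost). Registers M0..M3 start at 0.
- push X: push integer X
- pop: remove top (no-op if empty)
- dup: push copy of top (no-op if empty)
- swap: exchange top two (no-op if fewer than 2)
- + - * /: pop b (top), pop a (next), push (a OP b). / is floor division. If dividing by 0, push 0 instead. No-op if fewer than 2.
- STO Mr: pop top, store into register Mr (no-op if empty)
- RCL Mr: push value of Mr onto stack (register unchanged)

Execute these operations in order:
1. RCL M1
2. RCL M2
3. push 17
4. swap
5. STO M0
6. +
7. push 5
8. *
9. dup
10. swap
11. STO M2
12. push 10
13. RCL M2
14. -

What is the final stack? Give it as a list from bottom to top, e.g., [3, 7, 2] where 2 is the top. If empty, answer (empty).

After op 1 (RCL M1): stack=[0] mem=[0,0,0,0]
After op 2 (RCL M2): stack=[0,0] mem=[0,0,0,0]
After op 3 (push 17): stack=[0,0,17] mem=[0,0,0,0]
After op 4 (swap): stack=[0,17,0] mem=[0,0,0,0]
After op 5 (STO M0): stack=[0,17] mem=[0,0,0,0]
After op 6 (+): stack=[17] mem=[0,0,0,0]
After op 7 (push 5): stack=[17,5] mem=[0,0,0,0]
After op 8 (*): stack=[85] mem=[0,0,0,0]
After op 9 (dup): stack=[85,85] mem=[0,0,0,0]
After op 10 (swap): stack=[85,85] mem=[0,0,0,0]
After op 11 (STO M2): stack=[85] mem=[0,0,85,0]
After op 12 (push 10): stack=[85,10] mem=[0,0,85,0]
After op 13 (RCL M2): stack=[85,10,85] mem=[0,0,85,0]
After op 14 (-): stack=[85,-75] mem=[0,0,85,0]

Answer: [85, -75]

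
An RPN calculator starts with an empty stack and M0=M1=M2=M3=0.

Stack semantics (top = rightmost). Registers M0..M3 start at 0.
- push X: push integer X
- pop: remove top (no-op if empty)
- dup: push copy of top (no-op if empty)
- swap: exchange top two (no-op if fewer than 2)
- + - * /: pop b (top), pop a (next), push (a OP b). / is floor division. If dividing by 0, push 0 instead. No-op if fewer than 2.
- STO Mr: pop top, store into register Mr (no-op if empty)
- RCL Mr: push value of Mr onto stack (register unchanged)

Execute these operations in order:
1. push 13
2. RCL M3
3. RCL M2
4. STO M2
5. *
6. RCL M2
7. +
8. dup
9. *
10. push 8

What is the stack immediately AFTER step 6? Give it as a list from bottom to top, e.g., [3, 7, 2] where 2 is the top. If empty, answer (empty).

After op 1 (push 13): stack=[13] mem=[0,0,0,0]
After op 2 (RCL M3): stack=[13,0] mem=[0,0,0,0]
After op 3 (RCL M2): stack=[13,0,0] mem=[0,0,0,0]
After op 4 (STO M2): stack=[13,0] mem=[0,0,0,0]
After op 5 (*): stack=[0] mem=[0,0,0,0]
After op 6 (RCL M2): stack=[0,0] mem=[0,0,0,0]

[0, 0]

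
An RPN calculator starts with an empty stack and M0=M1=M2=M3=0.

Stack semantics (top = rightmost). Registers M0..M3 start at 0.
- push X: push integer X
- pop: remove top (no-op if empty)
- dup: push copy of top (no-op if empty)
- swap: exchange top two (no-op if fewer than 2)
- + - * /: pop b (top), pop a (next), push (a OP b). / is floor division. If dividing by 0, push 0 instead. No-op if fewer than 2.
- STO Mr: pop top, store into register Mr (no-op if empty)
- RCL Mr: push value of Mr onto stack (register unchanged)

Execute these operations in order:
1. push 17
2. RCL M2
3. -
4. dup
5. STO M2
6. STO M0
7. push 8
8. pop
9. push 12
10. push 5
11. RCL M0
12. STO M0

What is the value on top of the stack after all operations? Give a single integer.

Answer: 5

Derivation:
After op 1 (push 17): stack=[17] mem=[0,0,0,0]
After op 2 (RCL M2): stack=[17,0] mem=[0,0,0,0]
After op 3 (-): stack=[17] mem=[0,0,0,0]
After op 4 (dup): stack=[17,17] mem=[0,0,0,0]
After op 5 (STO M2): stack=[17] mem=[0,0,17,0]
After op 6 (STO M0): stack=[empty] mem=[17,0,17,0]
After op 7 (push 8): stack=[8] mem=[17,0,17,0]
After op 8 (pop): stack=[empty] mem=[17,0,17,0]
After op 9 (push 12): stack=[12] mem=[17,0,17,0]
After op 10 (push 5): stack=[12,5] mem=[17,0,17,0]
After op 11 (RCL M0): stack=[12,5,17] mem=[17,0,17,0]
After op 12 (STO M0): stack=[12,5] mem=[17,0,17,0]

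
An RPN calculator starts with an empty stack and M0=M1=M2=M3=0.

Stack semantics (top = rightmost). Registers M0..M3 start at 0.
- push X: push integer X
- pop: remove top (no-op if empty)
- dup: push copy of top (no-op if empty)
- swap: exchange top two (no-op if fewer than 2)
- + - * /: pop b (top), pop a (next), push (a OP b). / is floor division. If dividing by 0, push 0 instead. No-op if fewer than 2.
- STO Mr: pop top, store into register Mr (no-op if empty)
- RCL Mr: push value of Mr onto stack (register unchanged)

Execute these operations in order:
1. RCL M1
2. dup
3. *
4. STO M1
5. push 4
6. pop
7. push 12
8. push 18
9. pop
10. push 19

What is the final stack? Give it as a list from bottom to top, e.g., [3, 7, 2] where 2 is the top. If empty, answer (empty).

After op 1 (RCL M1): stack=[0] mem=[0,0,0,0]
After op 2 (dup): stack=[0,0] mem=[0,0,0,0]
After op 3 (*): stack=[0] mem=[0,0,0,0]
After op 4 (STO M1): stack=[empty] mem=[0,0,0,0]
After op 5 (push 4): stack=[4] mem=[0,0,0,0]
After op 6 (pop): stack=[empty] mem=[0,0,0,0]
After op 7 (push 12): stack=[12] mem=[0,0,0,0]
After op 8 (push 18): stack=[12,18] mem=[0,0,0,0]
After op 9 (pop): stack=[12] mem=[0,0,0,0]
After op 10 (push 19): stack=[12,19] mem=[0,0,0,0]

Answer: [12, 19]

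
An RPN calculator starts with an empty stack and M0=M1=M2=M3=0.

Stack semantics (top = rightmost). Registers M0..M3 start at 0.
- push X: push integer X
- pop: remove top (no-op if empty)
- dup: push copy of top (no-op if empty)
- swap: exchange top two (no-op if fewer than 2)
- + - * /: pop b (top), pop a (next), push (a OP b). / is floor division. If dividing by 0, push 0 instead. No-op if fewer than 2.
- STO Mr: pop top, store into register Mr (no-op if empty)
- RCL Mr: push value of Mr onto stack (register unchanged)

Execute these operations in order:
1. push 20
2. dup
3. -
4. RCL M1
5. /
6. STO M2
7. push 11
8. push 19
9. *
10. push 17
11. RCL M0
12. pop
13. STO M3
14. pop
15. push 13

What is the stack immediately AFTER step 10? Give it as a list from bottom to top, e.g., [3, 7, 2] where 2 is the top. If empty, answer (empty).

After op 1 (push 20): stack=[20] mem=[0,0,0,0]
After op 2 (dup): stack=[20,20] mem=[0,0,0,0]
After op 3 (-): stack=[0] mem=[0,0,0,0]
After op 4 (RCL M1): stack=[0,0] mem=[0,0,0,0]
After op 5 (/): stack=[0] mem=[0,0,0,0]
After op 6 (STO M2): stack=[empty] mem=[0,0,0,0]
After op 7 (push 11): stack=[11] mem=[0,0,0,0]
After op 8 (push 19): stack=[11,19] mem=[0,0,0,0]
After op 9 (*): stack=[209] mem=[0,0,0,0]
After op 10 (push 17): stack=[209,17] mem=[0,0,0,0]

[209, 17]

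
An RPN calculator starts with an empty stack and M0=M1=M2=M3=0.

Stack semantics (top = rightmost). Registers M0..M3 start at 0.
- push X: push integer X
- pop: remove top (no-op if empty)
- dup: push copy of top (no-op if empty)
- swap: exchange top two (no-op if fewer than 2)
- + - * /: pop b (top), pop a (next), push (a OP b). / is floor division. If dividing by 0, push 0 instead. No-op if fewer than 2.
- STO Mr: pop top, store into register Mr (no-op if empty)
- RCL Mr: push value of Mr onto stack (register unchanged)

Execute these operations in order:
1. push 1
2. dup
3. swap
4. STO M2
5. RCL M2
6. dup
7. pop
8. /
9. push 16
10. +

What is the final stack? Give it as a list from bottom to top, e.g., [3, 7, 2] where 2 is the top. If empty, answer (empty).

After op 1 (push 1): stack=[1] mem=[0,0,0,0]
After op 2 (dup): stack=[1,1] mem=[0,0,0,0]
After op 3 (swap): stack=[1,1] mem=[0,0,0,0]
After op 4 (STO M2): stack=[1] mem=[0,0,1,0]
After op 5 (RCL M2): stack=[1,1] mem=[0,0,1,0]
After op 6 (dup): stack=[1,1,1] mem=[0,0,1,0]
After op 7 (pop): stack=[1,1] mem=[0,0,1,0]
After op 8 (/): stack=[1] mem=[0,0,1,0]
After op 9 (push 16): stack=[1,16] mem=[0,0,1,0]
After op 10 (+): stack=[17] mem=[0,0,1,0]

Answer: [17]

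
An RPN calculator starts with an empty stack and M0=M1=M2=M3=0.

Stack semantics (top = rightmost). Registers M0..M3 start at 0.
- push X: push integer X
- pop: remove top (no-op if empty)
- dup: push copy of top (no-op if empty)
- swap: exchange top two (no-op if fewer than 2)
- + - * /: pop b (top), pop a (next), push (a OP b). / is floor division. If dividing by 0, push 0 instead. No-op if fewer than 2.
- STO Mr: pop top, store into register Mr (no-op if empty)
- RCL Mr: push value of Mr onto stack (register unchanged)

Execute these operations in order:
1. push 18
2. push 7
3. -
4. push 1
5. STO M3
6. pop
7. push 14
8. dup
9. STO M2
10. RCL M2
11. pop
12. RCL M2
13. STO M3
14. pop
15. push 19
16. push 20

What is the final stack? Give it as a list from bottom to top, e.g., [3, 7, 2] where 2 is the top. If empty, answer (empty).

After op 1 (push 18): stack=[18] mem=[0,0,0,0]
After op 2 (push 7): stack=[18,7] mem=[0,0,0,0]
After op 3 (-): stack=[11] mem=[0,0,0,0]
After op 4 (push 1): stack=[11,1] mem=[0,0,0,0]
After op 5 (STO M3): stack=[11] mem=[0,0,0,1]
After op 6 (pop): stack=[empty] mem=[0,0,0,1]
After op 7 (push 14): stack=[14] mem=[0,0,0,1]
After op 8 (dup): stack=[14,14] mem=[0,0,0,1]
After op 9 (STO M2): stack=[14] mem=[0,0,14,1]
After op 10 (RCL M2): stack=[14,14] mem=[0,0,14,1]
After op 11 (pop): stack=[14] mem=[0,0,14,1]
After op 12 (RCL M2): stack=[14,14] mem=[0,0,14,1]
After op 13 (STO M3): stack=[14] mem=[0,0,14,14]
After op 14 (pop): stack=[empty] mem=[0,0,14,14]
After op 15 (push 19): stack=[19] mem=[0,0,14,14]
After op 16 (push 20): stack=[19,20] mem=[0,0,14,14]

Answer: [19, 20]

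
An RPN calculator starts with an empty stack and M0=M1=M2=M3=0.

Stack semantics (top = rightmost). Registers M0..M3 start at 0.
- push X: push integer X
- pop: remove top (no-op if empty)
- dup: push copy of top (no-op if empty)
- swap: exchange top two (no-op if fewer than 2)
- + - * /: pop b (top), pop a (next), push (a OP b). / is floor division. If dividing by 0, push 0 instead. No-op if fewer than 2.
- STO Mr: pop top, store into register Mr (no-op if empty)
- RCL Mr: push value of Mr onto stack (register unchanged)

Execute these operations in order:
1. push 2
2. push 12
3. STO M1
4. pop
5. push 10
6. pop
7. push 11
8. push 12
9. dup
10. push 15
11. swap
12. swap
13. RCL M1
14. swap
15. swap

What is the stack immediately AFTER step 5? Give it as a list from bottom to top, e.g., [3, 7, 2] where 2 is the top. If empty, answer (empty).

After op 1 (push 2): stack=[2] mem=[0,0,0,0]
After op 2 (push 12): stack=[2,12] mem=[0,0,0,0]
After op 3 (STO M1): stack=[2] mem=[0,12,0,0]
After op 4 (pop): stack=[empty] mem=[0,12,0,0]
After op 5 (push 10): stack=[10] mem=[0,12,0,0]

[10]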